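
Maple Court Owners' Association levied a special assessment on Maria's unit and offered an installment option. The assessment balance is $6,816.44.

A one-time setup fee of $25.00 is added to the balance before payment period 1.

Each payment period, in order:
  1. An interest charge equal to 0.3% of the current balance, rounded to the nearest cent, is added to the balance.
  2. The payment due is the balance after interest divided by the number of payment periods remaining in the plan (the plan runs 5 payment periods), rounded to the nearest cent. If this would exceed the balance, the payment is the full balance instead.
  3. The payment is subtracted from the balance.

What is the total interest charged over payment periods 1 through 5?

$61.81

# | Opening | Interest | Payment | End bal
1 | $6,841.44 | $20.52 | $1,372.39 | $5,489.57
2 | $5,489.57 | $16.47 | $1,376.51 | $4,129.53
3 | $4,129.53 | $12.39 | $1,380.64 | $2,761.28
4 | $2,761.28 | $8.28 | $1,384.78 | $1,384.78
5 | $1,384.78 | $4.15 | $1,388.93 | $0.00
Total interest: $20.52 + $16.47 + $12.39 + $8.28 + $4.15 = $61.81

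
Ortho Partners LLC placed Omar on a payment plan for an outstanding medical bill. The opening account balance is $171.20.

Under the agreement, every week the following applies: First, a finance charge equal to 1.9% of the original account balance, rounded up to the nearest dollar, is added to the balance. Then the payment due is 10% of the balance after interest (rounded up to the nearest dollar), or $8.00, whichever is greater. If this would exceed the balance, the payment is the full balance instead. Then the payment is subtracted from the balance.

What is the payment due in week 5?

Week 1: $171.20 +$4.00 interest = $175.20; pay $18.00 → $157.20
Week 2: $157.20 +$4.00 interest = $161.20; pay $17.00 → $144.20
Week 3: $144.20 +$4.00 interest = $148.20; pay $15.00 → $133.20
Week 4: $133.20 +$4.00 interest = $137.20; pay $14.00 → $123.20
Week 5: $123.20 +$4.00 interest = $127.20; pay $13.00 → $114.20

$13.00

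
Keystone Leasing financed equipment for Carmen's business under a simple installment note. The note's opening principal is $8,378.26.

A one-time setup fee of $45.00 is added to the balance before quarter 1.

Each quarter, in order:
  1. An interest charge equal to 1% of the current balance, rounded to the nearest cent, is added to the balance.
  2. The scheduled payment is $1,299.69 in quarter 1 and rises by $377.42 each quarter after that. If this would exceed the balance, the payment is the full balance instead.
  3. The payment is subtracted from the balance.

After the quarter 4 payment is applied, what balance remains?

Quarter 1: $8,423.26 +$84.23 interest = $8,507.49; pay $1,299.69 → $7,207.80
Quarter 2: $7,207.80 +$72.08 interest = $7,279.88; pay $1,677.11 → $5,602.77
Quarter 3: $5,602.77 +$56.03 interest = $5,658.80; pay $2,054.53 → $3,604.27
Quarter 4: $3,604.27 +$36.04 interest = $3,640.31; pay $2,431.95 → $1,208.36

$1,208.36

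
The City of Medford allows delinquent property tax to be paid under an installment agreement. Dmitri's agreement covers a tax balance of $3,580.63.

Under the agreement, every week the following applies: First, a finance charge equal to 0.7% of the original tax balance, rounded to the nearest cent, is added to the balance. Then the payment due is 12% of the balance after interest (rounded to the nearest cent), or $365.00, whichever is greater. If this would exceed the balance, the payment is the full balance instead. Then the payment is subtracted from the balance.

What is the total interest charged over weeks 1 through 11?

$275.66

Week 1: $3,580.63 +$25.06 interest = $3,605.69; pay $432.68 → $3,173.01
Week 2: $3,173.01 +$25.06 interest = $3,198.07; pay $383.77 → $2,814.30
Week 3: $2,814.30 +$25.06 interest = $2,839.36; pay $365.00 → $2,474.36
Week 4: $2,474.36 +$25.06 interest = $2,499.42; pay $365.00 → $2,134.42
Week 5: $2,134.42 +$25.06 interest = $2,159.48; pay $365.00 → $1,794.48
Week 6: $1,794.48 +$25.06 interest = $1,819.54; pay $365.00 → $1,454.54
Week 7: $1,454.54 +$25.06 interest = $1,479.60; pay $365.00 → $1,114.60
Week 8: $1,114.60 +$25.06 interest = $1,139.66; pay $365.00 → $774.66
Week 9: $774.66 +$25.06 interest = $799.72; pay $365.00 → $434.72
Week 10: $434.72 +$25.06 interest = $459.78; pay $365.00 → $94.78
Week 11: $94.78 +$25.06 interest = $119.84; pay $119.84 → $0.00
Total interest: $25.06 + $25.06 + $25.06 + $25.06 + $25.06 + $25.06 + $25.06 + $25.06 + $25.06 + $25.06 + $25.06 = $275.66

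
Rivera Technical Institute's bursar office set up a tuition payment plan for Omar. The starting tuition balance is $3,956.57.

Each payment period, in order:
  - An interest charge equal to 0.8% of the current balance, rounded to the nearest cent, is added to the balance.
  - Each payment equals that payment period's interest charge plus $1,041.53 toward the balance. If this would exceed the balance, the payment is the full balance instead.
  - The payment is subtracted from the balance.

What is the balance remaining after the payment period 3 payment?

$831.98

Payment period 1: opening $3,956.57; interest $31.65 → $3,988.22; payment $1,073.18; balance $2,915.04
Payment period 2: opening $2,915.04; interest $23.32 → $2,938.36; payment $1,064.85; balance $1,873.51
Payment period 3: opening $1,873.51; interest $14.99 → $1,888.50; payment $1,056.52; balance $831.98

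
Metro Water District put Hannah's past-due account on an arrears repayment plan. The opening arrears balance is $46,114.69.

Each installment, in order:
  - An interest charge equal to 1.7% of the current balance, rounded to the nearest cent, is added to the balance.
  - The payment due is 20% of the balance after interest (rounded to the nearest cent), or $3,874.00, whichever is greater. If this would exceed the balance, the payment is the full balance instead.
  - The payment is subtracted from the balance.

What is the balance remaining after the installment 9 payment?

$1,690.78

Installment 1: opening $46,114.69; interest $783.95 → $46,898.64; payment $9,379.73; balance $37,518.91
Installment 2: opening $37,518.91; interest $637.82 → $38,156.73; payment $7,631.35; balance $30,525.38
Installment 3: opening $30,525.38; interest $518.93 → $31,044.31; payment $6,208.86; balance $24,835.45
Installment 4: opening $24,835.45; interest $422.20 → $25,257.65; payment $5,051.53; balance $20,206.12
Installment 5: opening $20,206.12; interest $343.50 → $20,549.62; payment $4,109.92; balance $16,439.70
Installment 6: opening $16,439.70; interest $279.47 → $16,719.17; payment $3,874.00; balance $12,845.17
Installment 7: opening $12,845.17; interest $218.37 → $13,063.54; payment $3,874.00; balance $9,189.54
Installment 8: opening $9,189.54; interest $156.22 → $9,345.76; payment $3,874.00; balance $5,471.76
Installment 9: opening $5,471.76; interest $93.02 → $5,564.78; payment $3,874.00; balance $1,690.78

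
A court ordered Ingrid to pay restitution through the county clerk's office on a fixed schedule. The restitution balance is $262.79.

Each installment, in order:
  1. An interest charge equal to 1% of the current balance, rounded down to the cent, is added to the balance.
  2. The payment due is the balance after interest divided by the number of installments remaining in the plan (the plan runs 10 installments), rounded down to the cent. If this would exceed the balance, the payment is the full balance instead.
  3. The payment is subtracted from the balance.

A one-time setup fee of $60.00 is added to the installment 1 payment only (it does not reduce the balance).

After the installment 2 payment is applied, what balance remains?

# | Opening | Interest | Payment | Fee | End bal
1 | $262.79 | $2.62 | $26.54 | $60.00 | $238.87
2 | $238.87 | $2.38 | $26.80 | — | $214.45

$214.45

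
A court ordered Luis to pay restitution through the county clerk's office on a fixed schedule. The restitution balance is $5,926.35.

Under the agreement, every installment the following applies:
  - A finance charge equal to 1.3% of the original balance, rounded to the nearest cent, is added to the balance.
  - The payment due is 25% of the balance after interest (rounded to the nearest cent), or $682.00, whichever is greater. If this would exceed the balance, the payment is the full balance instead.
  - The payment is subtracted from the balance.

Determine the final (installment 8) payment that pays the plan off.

Installment 1: $5,926.35 +$77.04 interest = $6,003.39; pay $1,500.85 → $4,502.54
Installment 2: $4,502.54 +$77.04 interest = $4,579.58; pay $1,144.90 → $3,434.68
Installment 3: $3,434.68 +$77.04 interest = $3,511.72; pay $877.93 → $2,633.79
Installment 4: $2,633.79 +$77.04 interest = $2,710.83; pay $682.00 → $2,028.83
Installment 5: $2,028.83 +$77.04 interest = $2,105.87; pay $682.00 → $1,423.87
Installment 6: $1,423.87 +$77.04 interest = $1,500.91; pay $682.00 → $818.91
Installment 7: $818.91 +$77.04 interest = $895.95; pay $682.00 → $213.95
Installment 8: $213.95 +$77.04 interest = $290.99; pay $290.99 → $0.00

$290.99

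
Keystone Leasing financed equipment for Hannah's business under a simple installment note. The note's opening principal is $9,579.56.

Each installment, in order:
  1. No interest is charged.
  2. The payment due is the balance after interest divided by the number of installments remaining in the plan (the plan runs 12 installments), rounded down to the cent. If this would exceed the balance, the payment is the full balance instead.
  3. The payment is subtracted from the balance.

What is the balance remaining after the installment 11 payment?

$798.30

Installment 1: $9,579.56 − $798.29 → $8,781.27
Installment 2: $8,781.27 − $798.29 → $7,982.98
Installment 3: $7,982.98 − $798.29 → $7,184.69
Installment 4: $7,184.69 − $798.29 → $6,386.40
Installment 5: $6,386.40 − $798.30 → $5,588.10
Installment 6: $5,588.10 − $798.30 → $4,789.80
Installment 7: $4,789.80 − $798.30 → $3,991.50
Installment 8: $3,991.50 − $798.30 → $3,193.20
Installment 9: $3,193.20 − $798.30 → $2,394.90
Installment 10: $2,394.90 − $798.30 → $1,596.60
Installment 11: $1,596.60 − $798.30 → $798.30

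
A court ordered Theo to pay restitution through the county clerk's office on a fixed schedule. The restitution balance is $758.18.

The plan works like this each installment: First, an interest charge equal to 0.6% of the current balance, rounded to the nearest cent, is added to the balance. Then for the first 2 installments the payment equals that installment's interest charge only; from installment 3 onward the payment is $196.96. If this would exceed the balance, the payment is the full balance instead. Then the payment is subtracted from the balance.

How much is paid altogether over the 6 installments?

Installment 1: $758.18 +$4.55 interest = $762.73; pay $4.55 → $758.18
Installment 2: $758.18 +$4.55 interest = $762.73; pay $4.55 → $758.18
Installment 3: $758.18 +$4.55 interest = $762.73; pay $196.96 → $565.77
Installment 4: $565.77 +$3.39 interest = $569.16; pay $196.96 → $372.20
Installment 5: $372.20 +$2.23 interest = $374.43; pay $196.96 → $177.47
Installment 6: $177.47 +$1.06 interest = $178.53; pay $178.53 → $0.00
Total paid: $778.51

$778.51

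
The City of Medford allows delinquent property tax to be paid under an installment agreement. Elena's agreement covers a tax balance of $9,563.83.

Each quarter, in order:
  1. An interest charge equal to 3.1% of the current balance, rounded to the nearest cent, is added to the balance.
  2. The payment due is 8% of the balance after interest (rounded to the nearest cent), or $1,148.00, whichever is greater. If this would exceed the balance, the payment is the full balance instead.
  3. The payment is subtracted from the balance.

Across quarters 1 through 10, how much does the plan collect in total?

Quarter 1: $9,563.83 +$296.48 interest = $9,860.31; pay $1,148.00 → $8,712.31
Quarter 2: $8,712.31 +$270.08 interest = $8,982.39; pay $1,148.00 → $7,834.39
Quarter 3: $7,834.39 +$242.87 interest = $8,077.26; pay $1,148.00 → $6,929.26
Quarter 4: $6,929.26 +$214.81 interest = $7,144.07; pay $1,148.00 → $5,996.07
Quarter 5: $5,996.07 +$185.88 interest = $6,181.95; pay $1,148.00 → $5,033.95
Quarter 6: $5,033.95 +$156.05 interest = $5,190.00; pay $1,148.00 → $4,042.00
Quarter 7: $4,042.00 +$125.30 interest = $4,167.30; pay $1,148.00 → $3,019.30
Quarter 8: $3,019.30 +$93.60 interest = $3,112.90; pay $1,148.00 → $1,964.90
Quarter 9: $1,964.90 +$60.91 interest = $2,025.81; pay $1,148.00 → $877.81
Quarter 10: $877.81 +$27.21 interest = $905.02; pay $905.02 → $0.00
Total paid: $11,237.02

$11,237.02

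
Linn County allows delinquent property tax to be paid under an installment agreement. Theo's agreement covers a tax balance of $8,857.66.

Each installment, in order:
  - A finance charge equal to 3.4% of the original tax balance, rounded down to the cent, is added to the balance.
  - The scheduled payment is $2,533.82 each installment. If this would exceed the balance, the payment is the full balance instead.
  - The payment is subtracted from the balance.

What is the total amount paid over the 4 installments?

Installment 1: opening $8,857.66; interest $301.16 → $9,158.82; payment $2,533.82; balance $6,625.00
Installment 2: opening $6,625.00; interest $301.16 → $6,926.16; payment $2,533.82; balance $4,392.34
Installment 3: opening $4,392.34; interest $301.16 → $4,693.50; payment $2,533.82; balance $2,159.68
Installment 4: opening $2,159.68; interest $301.16 → $2,460.84; payment $2,460.84; balance $0.00
Total paid: $10,062.30

$10,062.30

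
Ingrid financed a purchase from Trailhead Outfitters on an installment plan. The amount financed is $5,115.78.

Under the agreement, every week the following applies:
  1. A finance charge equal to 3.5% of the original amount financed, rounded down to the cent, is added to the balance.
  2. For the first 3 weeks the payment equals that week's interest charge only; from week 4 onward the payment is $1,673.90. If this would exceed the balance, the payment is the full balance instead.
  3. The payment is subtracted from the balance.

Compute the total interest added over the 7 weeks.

Week 1: opening $5,115.78; interest $179.05 → $5,294.83; payment $179.05; balance $5,115.78
Week 2: opening $5,115.78; interest $179.05 → $5,294.83; payment $179.05; balance $5,115.78
Week 3: opening $5,115.78; interest $179.05 → $5,294.83; payment $179.05; balance $5,115.78
Week 4: opening $5,115.78; interest $179.05 → $5,294.83; payment $1,673.90; balance $3,620.93
Week 5: opening $3,620.93; interest $179.05 → $3,799.98; payment $1,673.90; balance $2,126.08
Week 6: opening $2,126.08; interest $179.05 → $2,305.13; payment $1,673.90; balance $631.23
Week 7: opening $631.23; interest $179.05 → $810.28; payment $810.28; balance $0.00
Total interest: $179.05 + $179.05 + $179.05 + $179.05 + $179.05 + $179.05 + $179.05 = $1,253.35

$1,253.35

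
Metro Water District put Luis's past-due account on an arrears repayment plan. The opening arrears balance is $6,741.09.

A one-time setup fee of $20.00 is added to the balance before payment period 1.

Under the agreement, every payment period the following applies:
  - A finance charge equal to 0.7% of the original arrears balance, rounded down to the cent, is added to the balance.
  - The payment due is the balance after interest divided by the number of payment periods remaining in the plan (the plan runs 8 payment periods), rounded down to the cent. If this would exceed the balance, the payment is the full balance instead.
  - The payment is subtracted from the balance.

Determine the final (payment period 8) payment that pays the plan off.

Payment period 1: opening $6,761.09; interest $47.18 → $6,808.27; payment $851.03; balance $5,957.24
Payment period 2: opening $5,957.24; interest $47.18 → $6,004.42; payment $857.77; balance $5,146.65
Payment period 3: opening $5,146.65; interest $47.18 → $5,193.83; payment $865.63; balance $4,328.20
Payment period 4: opening $4,328.20; interest $47.18 → $4,375.38; payment $875.07; balance $3,500.31
Payment period 5: opening $3,500.31; interest $47.18 → $3,547.49; payment $886.87; balance $2,660.62
Payment period 6: opening $2,660.62; interest $47.18 → $2,707.80; payment $902.60; balance $1,805.20
Payment period 7: opening $1,805.20; interest $47.18 → $1,852.38; payment $926.19; balance $926.19
Payment period 8: opening $926.19; interest $47.18 → $973.37; payment $973.37; balance $0.00

$973.37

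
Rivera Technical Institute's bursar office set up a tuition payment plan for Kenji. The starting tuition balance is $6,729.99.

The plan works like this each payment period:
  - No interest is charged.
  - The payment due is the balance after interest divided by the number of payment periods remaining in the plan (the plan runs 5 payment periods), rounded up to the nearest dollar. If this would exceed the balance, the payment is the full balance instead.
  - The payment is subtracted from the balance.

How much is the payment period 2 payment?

Payment period 1: opening $6,729.99; payment $1,346.00; balance $5,383.99
Payment period 2: opening $5,383.99; payment $1,346.00; balance $4,037.99

$1,346.00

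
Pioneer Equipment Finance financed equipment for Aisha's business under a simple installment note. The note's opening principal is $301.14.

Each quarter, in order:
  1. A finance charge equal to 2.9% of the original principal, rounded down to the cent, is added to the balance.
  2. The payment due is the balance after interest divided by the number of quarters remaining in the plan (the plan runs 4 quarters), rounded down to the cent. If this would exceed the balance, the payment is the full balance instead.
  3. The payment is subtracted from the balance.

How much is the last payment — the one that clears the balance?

Quarter 1: opening $301.14; interest $8.73 → $309.87; payment $77.46; balance $232.41
Quarter 2: opening $232.41; interest $8.73 → $241.14; payment $80.38; balance $160.76
Quarter 3: opening $160.76; interest $8.73 → $169.49; payment $84.74; balance $84.75
Quarter 4: opening $84.75; interest $8.73 → $93.48; payment $93.48; balance $0.00

$93.48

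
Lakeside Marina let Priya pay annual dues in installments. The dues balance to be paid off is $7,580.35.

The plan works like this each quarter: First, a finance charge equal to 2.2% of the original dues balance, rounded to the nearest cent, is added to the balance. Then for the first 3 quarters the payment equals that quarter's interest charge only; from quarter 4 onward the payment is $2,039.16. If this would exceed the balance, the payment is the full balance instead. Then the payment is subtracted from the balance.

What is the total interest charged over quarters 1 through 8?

$1,334.16

Quarter 1: $7,580.35 +$166.77 interest = $7,747.12; pay $166.77 → $7,580.35
Quarter 2: $7,580.35 +$166.77 interest = $7,747.12; pay $166.77 → $7,580.35
Quarter 3: $7,580.35 +$166.77 interest = $7,747.12; pay $166.77 → $7,580.35
Quarter 4: $7,580.35 +$166.77 interest = $7,747.12; pay $2,039.16 → $5,707.96
Quarter 5: $5,707.96 +$166.77 interest = $5,874.73; pay $2,039.16 → $3,835.57
Quarter 6: $3,835.57 +$166.77 interest = $4,002.34; pay $2,039.16 → $1,963.18
Quarter 7: $1,963.18 +$166.77 interest = $2,129.95; pay $2,039.16 → $90.79
Quarter 8: $90.79 +$166.77 interest = $257.56; pay $257.56 → $0.00
Total interest: $166.77 + $166.77 + $166.77 + $166.77 + $166.77 + $166.77 + $166.77 + $166.77 = $1,334.16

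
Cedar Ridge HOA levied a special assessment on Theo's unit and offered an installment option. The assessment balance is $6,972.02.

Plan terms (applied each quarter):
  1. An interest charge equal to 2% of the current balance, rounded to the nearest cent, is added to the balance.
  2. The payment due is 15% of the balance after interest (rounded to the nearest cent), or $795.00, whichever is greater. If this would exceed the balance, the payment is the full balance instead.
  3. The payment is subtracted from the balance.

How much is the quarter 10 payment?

$104.11

# | Opening | Interest | Payment | End bal
1 | $6,972.02 | $139.44 | $1,066.72 | $6,044.74
2 | $6,044.74 | $120.89 | $924.84 | $5,240.79
3 | $5,240.79 | $104.82 | $801.84 | $4,543.77
4 | $4,543.77 | $90.88 | $795.00 | $3,839.65
5 | $3,839.65 | $76.79 | $795.00 | $3,121.44
6 | $3,121.44 | $62.43 | $795.00 | $2,388.87
7 | $2,388.87 | $47.78 | $795.00 | $1,641.65
8 | $1,641.65 | $32.83 | $795.00 | $879.48
9 | $879.48 | $17.59 | $795.00 | $102.07
10 | $102.07 | $2.04 | $104.11 | $0.00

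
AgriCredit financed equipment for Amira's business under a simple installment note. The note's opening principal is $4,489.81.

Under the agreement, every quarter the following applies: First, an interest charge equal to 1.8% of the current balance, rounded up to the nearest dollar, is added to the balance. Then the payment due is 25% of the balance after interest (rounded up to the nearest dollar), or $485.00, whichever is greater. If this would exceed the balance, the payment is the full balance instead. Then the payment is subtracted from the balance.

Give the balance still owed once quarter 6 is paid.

$602.81

# | Opening | Interest | Payment | End bal
1 | $4,489.81 | $81.00 | $1,143.00 | $3,427.81
2 | $3,427.81 | $62.00 | $873.00 | $2,616.81
3 | $2,616.81 | $48.00 | $667.00 | $1,997.81
4 | $1,997.81 | $36.00 | $509.00 | $1,524.81
5 | $1,524.81 | $28.00 | $485.00 | $1,067.81
6 | $1,067.81 | $20.00 | $485.00 | $602.81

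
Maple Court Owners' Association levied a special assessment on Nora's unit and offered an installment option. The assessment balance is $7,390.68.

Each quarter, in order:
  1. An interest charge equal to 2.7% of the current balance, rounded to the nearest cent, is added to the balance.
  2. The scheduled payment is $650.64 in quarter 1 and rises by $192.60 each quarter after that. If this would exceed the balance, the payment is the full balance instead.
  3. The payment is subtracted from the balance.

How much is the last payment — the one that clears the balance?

$1,540.08

Quarter 1: $7,390.68 +$199.55 interest = $7,590.23; pay $650.64 → $6,939.59
Quarter 2: $6,939.59 +$187.37 interest = $7,126.96; pay $843.24 → $6,283.72
Quarter 3: $6,283.72 +$169.66 interest = $6,453.38; pay $1,035.84 → $5,417.54
Quarter 4: $5,417.54 +$146.27 interest = $5,563.81; pay $1,228.44 → $4,335.37
Quarter 5: $4,335.37 +$117.05 interest = $4,452.42; pay $1,421.04 → $3,031.38
Quarter 6: $3,031.38 +$81.85 interest = $3,113.23; pay $1,613.64 → $1,499.59
Quarter 7: $1,499.59 +$40.49 interest = $1,540.08; pay $1,540.08 → $0.00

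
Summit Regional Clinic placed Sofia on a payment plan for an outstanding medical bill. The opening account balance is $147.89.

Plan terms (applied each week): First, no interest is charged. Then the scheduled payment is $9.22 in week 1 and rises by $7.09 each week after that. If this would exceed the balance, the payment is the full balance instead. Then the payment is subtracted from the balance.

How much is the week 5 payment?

$37.58

# | Opening | Payment | End bal
1 | $147.89 | $9.22 | $138.67
2 | $138.67 | $16.31 | $122.36
3 | $122.36 | $23.40 | $98.96
4 | $98.96 | $30.49 | $68.47
5 | $68.47 | $37.58 | $30.89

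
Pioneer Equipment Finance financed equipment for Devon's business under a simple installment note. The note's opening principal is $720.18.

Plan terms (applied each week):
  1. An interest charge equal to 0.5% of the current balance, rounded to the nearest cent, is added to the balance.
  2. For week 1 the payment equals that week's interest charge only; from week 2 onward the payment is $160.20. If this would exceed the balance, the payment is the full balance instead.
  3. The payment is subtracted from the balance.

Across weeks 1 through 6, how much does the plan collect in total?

$733.92

Week 1: $720.18 +$3.60 interest = $723.78; pay $3.60 → $720.18
Week 2: $720.18 +$3.60 interest = $723.78; pay $160.20 → $563.58
Week 3: $563.58 +$2.82 interest = $566.40; pay $160.20 → $406.20
Week 4: $406.20 +$2.03 interest = $408.23; pay $160.20 → $248.03
Week 5: $248.03 +$1.24 interest = $249.27; pay $160.20 → $89.07
Week 6: $89.07 +$0.45 interest = $89.52; pay $89.52 → $0.00
Total paid: $733.92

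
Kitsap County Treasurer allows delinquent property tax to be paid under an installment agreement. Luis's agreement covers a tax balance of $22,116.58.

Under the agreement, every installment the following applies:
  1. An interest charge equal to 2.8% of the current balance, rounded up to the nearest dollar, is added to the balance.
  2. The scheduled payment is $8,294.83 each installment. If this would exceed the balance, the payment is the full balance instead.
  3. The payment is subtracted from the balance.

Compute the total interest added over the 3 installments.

$1,209.00

Installment 1: opening $22,116.58; interest $620.00 → $22,736.58; payment $8,294.83; balance $14,441.75
Installment 2: opening $14,441.75; interest $405.00 → $14,846.75; payment $8,294.83; balance $6,551.92
Installment 3: opening $6,551.92; interest $184.00 → $6,735.92; payment $6,735.92; balance $0.00
Total interest: $620.00 + $405.00 + $184.00 = $1,209.00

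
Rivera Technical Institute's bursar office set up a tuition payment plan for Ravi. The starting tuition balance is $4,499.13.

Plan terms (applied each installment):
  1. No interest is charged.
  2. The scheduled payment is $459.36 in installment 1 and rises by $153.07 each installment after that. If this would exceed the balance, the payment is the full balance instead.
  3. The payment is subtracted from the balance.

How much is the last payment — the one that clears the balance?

Installment 1: $4,499.13 − $459.36 → $4,039.77
Installment 2: $4,039.77 − $612.43 → $3,427.34
Installment 3: $3,427.34 − $765.50 → $2,661.84
Installment 4: $2,661.84 − $918.57 → $1,743.27
Installment 5: $1,743.27 − $1,071.64 → $671.63
Installment 6: $671.63 − $671.63 → $0.00

$671.63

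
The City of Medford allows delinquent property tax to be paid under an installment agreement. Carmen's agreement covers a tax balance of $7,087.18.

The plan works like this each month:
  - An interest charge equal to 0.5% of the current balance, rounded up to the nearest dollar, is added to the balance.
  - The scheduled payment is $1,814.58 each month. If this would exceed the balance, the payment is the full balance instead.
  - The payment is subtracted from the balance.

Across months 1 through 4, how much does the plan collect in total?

$7,177.18

Month 1: opening $7,087.18; interest $36.00 → $7,123.18; payment $1,814.58; balance $5,308.60
Month 2: opening $5,308.60; interest $27.00 → $5,335.60; payment $1,814.58; balance $3,521.02
Month 3: opening $3,521.02; interest $18.00 → $3,539.02; payment $1,814.58; balance $1,724.44
Month 4: opening $1,724.44; interest $9.00 → $1,733.44; payment $1,733.44; balance $0.00
Total paid: $7,177.18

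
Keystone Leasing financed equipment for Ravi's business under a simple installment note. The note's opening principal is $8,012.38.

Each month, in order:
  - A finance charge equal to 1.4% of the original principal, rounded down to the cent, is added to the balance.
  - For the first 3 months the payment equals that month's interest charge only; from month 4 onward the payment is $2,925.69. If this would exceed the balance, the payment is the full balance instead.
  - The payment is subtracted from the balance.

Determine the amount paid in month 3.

# | Opening | Interest | Payment | End bal
1 | $8,012.38 | $112.17 | $112.17 | $8,012.38
2 | $8,012.38 | $112.17 | $112.17 | $8,012.38
3 | $8,012.38 | $112.17 | $112.17 | $8,012.38

$112.17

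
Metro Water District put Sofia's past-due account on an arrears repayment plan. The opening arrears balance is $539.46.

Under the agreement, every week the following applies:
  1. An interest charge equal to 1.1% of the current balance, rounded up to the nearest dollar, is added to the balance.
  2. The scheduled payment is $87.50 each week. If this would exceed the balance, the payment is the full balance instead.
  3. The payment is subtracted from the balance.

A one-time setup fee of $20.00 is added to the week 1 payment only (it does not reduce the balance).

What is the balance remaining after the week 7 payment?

$0.00

Week 1: opening $539.46; interest $6.00 → $545.46; payment $87.50 (+ $20.00 fee); balance $457.96
Week 2: opening $457.96; interest $6.00 → $463.96; payment $87.50; balance $376.46
Week 3: opening $376.46; interest $5.00 → $381.46; payment $87.50; balance $293.96
Week 4: opening $293.96; interest $4.00 → $297.96; payment $87.50; balance $210.46
Week 5: opening $210.46; interest $3.00 → $213.46; payment $87.50; balance $125.96
Week 6: opening $125.96; interest $2.00 → $127.96; payment $87.50; balance $40.46
Week 7: opening $40.46; interest $1.00 → $41.46; payment $41.46; balance $0.00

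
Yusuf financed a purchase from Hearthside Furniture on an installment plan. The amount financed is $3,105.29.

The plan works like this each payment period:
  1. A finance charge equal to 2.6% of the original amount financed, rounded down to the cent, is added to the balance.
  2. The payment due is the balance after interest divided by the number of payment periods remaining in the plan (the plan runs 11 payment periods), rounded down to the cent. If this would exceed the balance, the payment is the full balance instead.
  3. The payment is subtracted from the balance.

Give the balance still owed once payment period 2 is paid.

$2,679.41

Payment period 1: $3,105.29 +$80.73 interest = $3,186.02; pay $289.63 → $2,896.39
Payment period 2: $2,896.39 +$80.73 interest = $2,977.12; pay $297.71 → $2,679.41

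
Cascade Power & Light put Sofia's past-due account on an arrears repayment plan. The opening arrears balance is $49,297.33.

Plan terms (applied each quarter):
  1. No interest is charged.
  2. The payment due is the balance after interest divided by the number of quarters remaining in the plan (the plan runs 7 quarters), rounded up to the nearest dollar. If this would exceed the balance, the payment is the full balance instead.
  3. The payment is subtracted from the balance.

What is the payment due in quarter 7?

Quarter 1: opening $49,297.33; payment $7,043.00; balance $42,254.33
Quarter 2: opening $42,254.33; payment $7,043.00; balance $35,211.33
Quarter 3: opening $35,211.33; payment $7,043.00; balance $28,168.33
Quarter 4: opening $28,168.33; payment $7,043.00; balance $21,125.33
Quarter 5: opening $21,125.33; payment $7,042.00; balance $14,083.33
Quarter 6: opening $14,083.33; payment $7,042.00; balance $7,041.33
Quarter 7: opening $7,041.33; payment $7,041.33; balance $0.00

$7,041.33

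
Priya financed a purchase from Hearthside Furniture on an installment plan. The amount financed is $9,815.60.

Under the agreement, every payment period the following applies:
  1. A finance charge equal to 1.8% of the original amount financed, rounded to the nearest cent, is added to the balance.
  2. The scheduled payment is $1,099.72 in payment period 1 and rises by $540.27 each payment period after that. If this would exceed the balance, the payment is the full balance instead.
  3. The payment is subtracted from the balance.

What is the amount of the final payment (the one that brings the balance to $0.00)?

$3,058.50

# | Opening | Interest | Payment | End bal
1 | $9,815.60 | $176.68 | $1,099.72 | $8,892.56
2 | $8,892.56 | $176.68 | $1,639.99 | $7,429.25
3 | $7,429.25 | $176.68 | $2,180.26 | $5,425.67
4 | $5,425.67 | $176.68 | $2,720.53 | $2,881.82
5 | $2,881.82 | $176.68 | $3,058.50 | $0.00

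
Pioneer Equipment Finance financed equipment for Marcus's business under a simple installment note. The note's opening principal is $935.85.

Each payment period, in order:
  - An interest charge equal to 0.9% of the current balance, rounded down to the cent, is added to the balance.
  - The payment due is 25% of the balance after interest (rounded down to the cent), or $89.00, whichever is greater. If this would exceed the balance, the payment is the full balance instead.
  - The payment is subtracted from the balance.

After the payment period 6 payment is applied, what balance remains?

$133.66

Payment period 1: opening $935.85; interest $8.42 → $944.27; payment $236.06; balance $708.21
Payment period 2: opening $708.21; interest $6.37 → $714.58; payment $178.64; balance $535.94
Payment period 3: opening $535.94; interest $4.82 → $540.76; payment $135.19; balance $405.57
Payment period 4: opening $405.57; interest $3.65 → $409.22; payment $102.30; balance $306.92
Payment period 5: opening $306.92; interest $2.76 → $309.68; payment $89.00; balance $220.68
Payment period 6: opening $220.68; interest $1.98 → $222.66; payment $89.00; balance $133.66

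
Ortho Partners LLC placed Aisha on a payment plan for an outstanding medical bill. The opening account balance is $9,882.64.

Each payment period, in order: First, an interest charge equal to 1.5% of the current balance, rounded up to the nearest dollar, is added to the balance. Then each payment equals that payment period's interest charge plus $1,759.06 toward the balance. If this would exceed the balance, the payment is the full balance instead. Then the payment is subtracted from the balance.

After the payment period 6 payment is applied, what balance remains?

Payment period 1: $9,882.64 +$149.00 interest = $10,031.64; pay $1,908.06 → $8,123.58
Payment period 2: $8,123.58 +$122.00 interest = $8,245.58; pay $1,881.06 → $6,364.52
Payment period 3: $6,364.52 +$96.00 interest = $6,460.52; pay $1,855.06 → $4,605.46
Payment period 4: $4,605.46 +$70.00 interest = $4,675.46; pay $1,829.06 → $2,846.40
Payment period 5: $2,846.40 +$43.00 interest = $2,889.40; pay $1,802.06 → $1,087.34
Payment period 6: $1,087.34 +$17.00 interest = $1,104.34; pay $1,104.34 → $0.00

$0.00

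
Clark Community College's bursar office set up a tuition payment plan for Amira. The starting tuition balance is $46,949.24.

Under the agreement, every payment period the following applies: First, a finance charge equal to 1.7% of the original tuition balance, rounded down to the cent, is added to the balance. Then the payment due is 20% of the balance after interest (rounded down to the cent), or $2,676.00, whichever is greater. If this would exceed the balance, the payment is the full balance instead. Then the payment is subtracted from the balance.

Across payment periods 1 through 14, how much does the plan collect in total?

$58,123.06

# | Opening | Interest | Payment | End bal
1 | $46,949.24 | $798.13 | $9,549.47 | $38,197.90
2 | $38,197.90 | $798.13 | $7,799.20 | $31,196.83
3 | $31,196.83 | $798.13 | $6,398.99 | $25,595.97
4 | $25,595.97 | $798.13 | $5,278.82 | $21,115.28
5 | $21,115.28 | $798.13 | $4,382.68 | $17,530.73
6 | $17,530.73 | $798.13 | $3,665.77 | $14,663.09
7 | $14,663.09 | $798.13 | $3,092.24 | $12,368.98
8 | $12,368.98 | $798.13 | $2,676.00 | $10,491.11
9 | $10,491.11 | $798.13 | $2,676.00 | $8,613.24
10 | $8,613.24 | $798.13 | $2,676.00 | $6,735.37
11 | $6,735.37 | $798.13 | $2,676.00 | $4,857.50
12 | $4,857.50 | $798.13 | $2,676.00 | $2,979.63
13 | $2,979.63 | $798.13 | $2,676.00 | $1,101.76
14 | $1,101.76 | $798.13 | $1,899.89 | $0.00
Total paid: $58,123.06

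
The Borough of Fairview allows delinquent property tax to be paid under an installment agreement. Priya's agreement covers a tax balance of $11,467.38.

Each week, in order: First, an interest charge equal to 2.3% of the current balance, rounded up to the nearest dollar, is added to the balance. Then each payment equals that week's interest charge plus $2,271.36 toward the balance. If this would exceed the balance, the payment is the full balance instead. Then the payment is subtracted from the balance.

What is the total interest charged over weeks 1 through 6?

Week 1: opening $11,467.38; interest $264.00 → $11,731.38; payment $2,535.36; balance $9,196.02
Week 2: opening $9,196.02; interest $212.00 → $9,408.02; payment $2,483.36; balance $6,924.66
Week 3: opening $6,924.66; interest $160.00 → $7,084.66; payment $2,431.36; balance $4,653.30
Week 4: opening $4,653.30; interest $108.00 → $4,761.30; payment $2,379.36; balance $2,381.94
Week 5: opening $2,381.94; interest $55.00 → $2,436.94; payment $2,326.36; balance $110.58
Week 6: opening $110.58; interest $3.00 → $113.58; payment $113.58; balance $0.00
Total interest: $264.00 + $212.00 + $160.00 + $108.00 + $55.00 + $3.00 = $802.00

$802.00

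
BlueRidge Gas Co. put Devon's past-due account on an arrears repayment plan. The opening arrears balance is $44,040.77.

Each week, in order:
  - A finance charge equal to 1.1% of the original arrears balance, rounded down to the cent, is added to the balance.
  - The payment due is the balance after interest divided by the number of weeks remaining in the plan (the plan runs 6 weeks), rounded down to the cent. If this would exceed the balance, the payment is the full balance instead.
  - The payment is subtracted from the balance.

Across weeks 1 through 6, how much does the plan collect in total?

$46,947.41

# | Opening | Interest | Payment | End bal
1 | $44,040.77 | $484.44 | $7,420.86 | $37,104.35
2 | $37,104.35 | $484.44 | $7,517.75 | $30,071.04
3 | $30,071.04 | $484.44 | $7,638.87 | $22,916.61
4 | $22,916.61 | $484.44 | $7,800.35 | $15,600.70
5 | $15,600.70 | $484.44 | $8,042.57 | $8,042.57
6 | $8,042.57 | $484.44 | $8,527.01 | $0.00
Total paid: $46,947.41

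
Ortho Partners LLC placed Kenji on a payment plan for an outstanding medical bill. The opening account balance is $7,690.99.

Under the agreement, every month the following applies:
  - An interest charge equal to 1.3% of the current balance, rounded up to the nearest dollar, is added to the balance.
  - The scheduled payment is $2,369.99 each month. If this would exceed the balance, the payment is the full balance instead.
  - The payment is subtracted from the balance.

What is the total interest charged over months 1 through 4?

$223.00

Month 1: opening $7,690.99; interest $100.00 → $7,790.99; payment $2,369.99; balance $5,421.00
Month 2: opening $5,421.00; interest $71.00 → $5,492.00; payment $2,369.99; balance $3,122.01
Month 3: opening $3,122.01; interest $41.00 → $3,163.01; payment $2,369.99; balance $793.02
Month 4: opening $793.02; interest $11.00 → $804.02; payment $804.02; balance $0.00
Total interest: $100.00 + $71.00 + $41.00 + $11.00 = $223.00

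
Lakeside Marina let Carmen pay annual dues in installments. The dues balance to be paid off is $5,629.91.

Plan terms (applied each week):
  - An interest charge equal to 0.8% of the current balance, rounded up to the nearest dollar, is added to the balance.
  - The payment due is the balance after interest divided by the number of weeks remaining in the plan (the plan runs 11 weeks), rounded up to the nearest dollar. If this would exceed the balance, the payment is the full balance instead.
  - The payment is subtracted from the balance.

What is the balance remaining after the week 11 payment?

$0.00

# | Opening | Interest | Payment | End bal
1 | $5,629.91 | $46.00 | $516.00 | $5,159.91
2 | $5,159.91 | $42.00 | $521.00 | $4,680.91
3 | $4,680.91 | $38.00 | $525.00 | $4,193.91
4 | $4,193.91 | $34.00 | $529.00 | $3,698.91
5 | $3,698.91 | $30.00 | $533.00 | $3,195.91
6 | $3,195.91 | $26.00 | $537.00 | $2,684.91
7 | $2,684.91 | $22.00 | $542.00 | $2,164.91
8 | $2,164.91 | $18.00 | $546.00 | $1,636.91
9 | $1,636.91 | $14.00 | $551.00 | $1,099.91
10 | $1,099.91 | $9.00 | $555.00 | $553.91
11 | $553.91 | $5.00 | $558.91 | $0.00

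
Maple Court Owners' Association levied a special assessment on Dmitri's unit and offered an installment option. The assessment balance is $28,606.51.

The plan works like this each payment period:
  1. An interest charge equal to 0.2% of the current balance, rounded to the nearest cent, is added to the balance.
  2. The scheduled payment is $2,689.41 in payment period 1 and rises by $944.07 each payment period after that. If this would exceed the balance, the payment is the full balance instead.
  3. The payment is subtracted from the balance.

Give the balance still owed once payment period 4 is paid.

# | Opening | Interest | Payment | End bal
1 | $28,606.51 | $57.21 | $2,689.41 | $25,974.31
2 | $25,974.31 | $51.95 | $3,633.48 | $22,392.78
3 | $22,392.78 | $44.79 | $4,577.55 | $17,860.02
4 | $17,860.02 | $35.72 | $5,521.62 | $12,374.12

$12,374.12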